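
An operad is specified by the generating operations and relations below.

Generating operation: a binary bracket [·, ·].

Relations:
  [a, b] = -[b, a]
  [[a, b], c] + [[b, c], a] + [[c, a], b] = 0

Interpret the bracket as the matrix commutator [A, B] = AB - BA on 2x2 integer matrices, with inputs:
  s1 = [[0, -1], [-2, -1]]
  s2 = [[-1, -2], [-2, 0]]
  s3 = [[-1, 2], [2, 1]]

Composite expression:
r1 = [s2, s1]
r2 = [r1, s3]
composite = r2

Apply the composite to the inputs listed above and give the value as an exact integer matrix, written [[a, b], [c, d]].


[s2, s1] = [[2, 3], [-4, -2]]
[[s2, s1], s3] = [[14, 14], [0, -14]]

[[14, 14], [0, -14]]


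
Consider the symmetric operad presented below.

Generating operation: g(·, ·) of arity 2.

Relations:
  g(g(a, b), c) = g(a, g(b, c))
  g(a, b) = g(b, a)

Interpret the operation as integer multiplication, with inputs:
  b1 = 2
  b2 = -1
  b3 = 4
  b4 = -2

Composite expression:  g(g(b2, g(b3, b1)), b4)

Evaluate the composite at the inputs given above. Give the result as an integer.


16

g(b3, b1) = 8
g(b2, g(b3, b1)) = -8
g(g(b2, g(b3, b1)), b4) = 16


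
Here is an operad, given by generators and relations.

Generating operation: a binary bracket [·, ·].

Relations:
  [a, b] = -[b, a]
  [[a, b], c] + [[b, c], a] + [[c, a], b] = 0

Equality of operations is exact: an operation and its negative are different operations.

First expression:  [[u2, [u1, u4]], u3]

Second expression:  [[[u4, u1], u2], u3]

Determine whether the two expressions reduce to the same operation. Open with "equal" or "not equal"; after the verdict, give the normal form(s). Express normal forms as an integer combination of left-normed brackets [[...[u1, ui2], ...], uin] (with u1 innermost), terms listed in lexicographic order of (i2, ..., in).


equal; both compose to -[[[u1, u4], u2], u3]

Normal form of the first expression: -[[[u1, u4], u2], u3]
Normal form of the second expression: -[[[u1, u4], u2], u3]
Identical normal forms: equal.


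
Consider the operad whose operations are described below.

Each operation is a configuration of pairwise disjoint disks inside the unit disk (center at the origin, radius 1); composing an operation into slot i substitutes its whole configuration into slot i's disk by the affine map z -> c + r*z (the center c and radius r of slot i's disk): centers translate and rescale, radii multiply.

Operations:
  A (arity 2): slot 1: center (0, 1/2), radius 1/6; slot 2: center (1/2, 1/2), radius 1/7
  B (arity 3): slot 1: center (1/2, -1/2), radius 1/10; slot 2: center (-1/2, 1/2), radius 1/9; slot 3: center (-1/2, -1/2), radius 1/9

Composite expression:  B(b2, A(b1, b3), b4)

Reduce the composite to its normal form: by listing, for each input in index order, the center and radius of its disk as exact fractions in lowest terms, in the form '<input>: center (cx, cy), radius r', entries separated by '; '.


b1: center (-1/2, 5/9), radius 1/54; b2: center (1/2, -1/2), radius 1/10; b3: center (-4/9, 5/9), radius 1/63; b4: center (-1/2, -1/2), radius 1/9


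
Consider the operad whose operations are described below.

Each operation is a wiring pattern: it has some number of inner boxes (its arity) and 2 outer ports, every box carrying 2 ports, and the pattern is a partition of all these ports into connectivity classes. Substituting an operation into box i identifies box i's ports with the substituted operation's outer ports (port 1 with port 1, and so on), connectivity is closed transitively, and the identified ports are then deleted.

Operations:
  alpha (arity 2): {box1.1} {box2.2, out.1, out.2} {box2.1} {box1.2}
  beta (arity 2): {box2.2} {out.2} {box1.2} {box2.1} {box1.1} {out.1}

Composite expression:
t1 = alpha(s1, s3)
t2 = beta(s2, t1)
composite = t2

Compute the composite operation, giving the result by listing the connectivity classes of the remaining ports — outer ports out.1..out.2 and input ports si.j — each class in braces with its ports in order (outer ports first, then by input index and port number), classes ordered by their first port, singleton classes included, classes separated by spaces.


{out.1} {out.2} {s1.1} {s1.2} {s2.1} {s2.2} {s3.1} {s3.2}

Substituting into beta glues patterns; closure does the rest.
composing alpha on (s1, s3), with out.j its own outer ports: {out.1, out.2, s3.2} {s1.1} {s1.2} {s3.1}
composing beta on (s2, s1, s3), with out.j its own outer ports: {out.1} {out.2} {s1.1} {s1.2} {s2.1} {s2.2} {s3.1} {s3.2}


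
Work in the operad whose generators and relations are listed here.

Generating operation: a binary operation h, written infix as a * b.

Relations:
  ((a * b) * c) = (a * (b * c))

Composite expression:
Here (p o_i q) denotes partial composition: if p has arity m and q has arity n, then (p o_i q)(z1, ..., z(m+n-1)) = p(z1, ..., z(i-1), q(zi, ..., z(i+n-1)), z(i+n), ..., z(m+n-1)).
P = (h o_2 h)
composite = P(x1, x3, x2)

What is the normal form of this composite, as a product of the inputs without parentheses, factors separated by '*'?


All parenthesizations of h agree; list the x-inputs left to right.
(x3 * x2) unparenthesizes to x3 * x2
(x1 * (x3 * x2)) unparenthesizes to x1 * x3 * x2

x1 * x3 * x2


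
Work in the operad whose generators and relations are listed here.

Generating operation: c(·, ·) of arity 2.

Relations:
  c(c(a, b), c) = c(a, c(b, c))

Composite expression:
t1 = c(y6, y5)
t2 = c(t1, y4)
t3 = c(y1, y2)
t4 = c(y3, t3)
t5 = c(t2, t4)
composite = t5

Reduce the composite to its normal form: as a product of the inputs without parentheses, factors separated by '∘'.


y6 ∘ y5 ∘ y4 ∘ y3 ∘ y1 ∘ y2

Key point: c is associative — brackets drop, the y-order remains.
c(y6, y5) reduces to y6 ∘ y5
c(c(y6, y5), y4) reduces to y6 ∘ y5 ∘ y4
c(y1, y2) reduces to y1 ∘ y2
c(y3, c(y1, y2)) reduces to y3 ∘ y1 ∘ y2
c(c(c(y6, y5), y4), c(y3, c(y1, y2))) reduces to y6 ∘ y5 ∘ y4 ∘ y3 ∘ y1 ∘ y2


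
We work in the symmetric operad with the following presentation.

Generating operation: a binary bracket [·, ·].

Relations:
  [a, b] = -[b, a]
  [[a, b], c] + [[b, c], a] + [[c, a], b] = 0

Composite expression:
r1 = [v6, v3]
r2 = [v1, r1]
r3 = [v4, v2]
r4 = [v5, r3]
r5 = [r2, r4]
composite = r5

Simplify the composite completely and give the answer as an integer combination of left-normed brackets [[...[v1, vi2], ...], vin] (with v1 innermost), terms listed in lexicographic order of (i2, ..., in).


-[[[[[v1, v3], v6], v2], v4], v5] + [[[[[v1, v3], v6], v4], v2], v5] + [[[[[v1, v3], v6], v5], v2], v4] - [[[[[v1, v3], v6], v5], v4], v2] + [[[[[v1, v6], v3], v2], v4], v5] - [[[[[v1, v6], v3], v4], v2], v5] - [[[[[v1, v6], v3], v5], v2], v4] + [[[[[v1, v6], v3], v5], v4], v2]

In the tensor algebra, words opening v1 carry the v1-anchored form.
Composite bracket: [[v1, [v6, v3]], [v5, [v4, v2]]]
Applying ab - ba throughout gives 32 signed words (2^5 = 32).
Coefficients come from the v1-initial words:
  v1v3v6v2v4v5 appears with sign -1, giving the term -[[[[[v1, v3], v6], v2], v4], v5]
  v1v3v6v4v2v5 appears with sign +1, giving the term +[[[[[v1, v3], v6], v4], v2], v5]
  v1v3v6v5v2v4 appears with sign +1, giving the term +[[[[[v1, v3], v6], v5], v2], v4]
  v1v3v6v5v4v2 appears with sign -1, giving the term -[[[[[v1, v3], v6], v5], v4], v2]
  v1v6v3v2v4v5 appears with sign +1, giving the term +[[[[[v1, v6], v3], v2], v4], v5]
  v1v6v3v4v2v5 appears with sign -1, giving the term -[[[[[v1, v6], v3], v4], v2], v5]
  v1v6v3v5v2v4 appears with sign -1, giving the term -[[[[[v1, v6], v3], v5], v2], v4]
  v1v6v3v5v4v2 appears with sign +1, giving the term +[[[[[v1, v6], v3], v5], v4], v2]


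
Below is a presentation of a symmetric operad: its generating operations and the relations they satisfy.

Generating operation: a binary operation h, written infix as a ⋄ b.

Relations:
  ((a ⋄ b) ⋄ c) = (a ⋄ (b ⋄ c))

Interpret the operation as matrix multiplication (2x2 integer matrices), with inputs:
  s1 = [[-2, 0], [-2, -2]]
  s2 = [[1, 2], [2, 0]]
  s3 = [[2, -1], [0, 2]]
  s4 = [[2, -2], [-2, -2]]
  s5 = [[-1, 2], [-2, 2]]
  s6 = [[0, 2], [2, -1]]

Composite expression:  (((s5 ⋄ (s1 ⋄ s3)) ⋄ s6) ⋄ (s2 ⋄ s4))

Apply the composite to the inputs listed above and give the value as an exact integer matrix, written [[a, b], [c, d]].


[[16, 80], [64, 64]]

(s1 ⋄ s3) = [[-4, 2], [-4, -2]]
(s5 ⋄ (s1 ⋄ s3)) = [[-4, -6], [0, -8]]
((s5 ⋄ (s1 ⋄ s3)) ⋄ s6) = [[-12, -2], [-16, 8]]
(s2 ⋄ s4) = [[-2, -6], [4, -4]]
(((s5 ⋄ (s1 ⋄ s3)) ⋄ s6) ⋄ (s2 ⋄ s4)) = [[16, 80], [64, 64]]


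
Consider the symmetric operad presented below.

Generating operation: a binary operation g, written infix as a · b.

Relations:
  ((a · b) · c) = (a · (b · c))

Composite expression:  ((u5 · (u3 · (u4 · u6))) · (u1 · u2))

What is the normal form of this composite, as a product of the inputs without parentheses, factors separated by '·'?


u5 · u3 · u4 · u6 · u1 · u2


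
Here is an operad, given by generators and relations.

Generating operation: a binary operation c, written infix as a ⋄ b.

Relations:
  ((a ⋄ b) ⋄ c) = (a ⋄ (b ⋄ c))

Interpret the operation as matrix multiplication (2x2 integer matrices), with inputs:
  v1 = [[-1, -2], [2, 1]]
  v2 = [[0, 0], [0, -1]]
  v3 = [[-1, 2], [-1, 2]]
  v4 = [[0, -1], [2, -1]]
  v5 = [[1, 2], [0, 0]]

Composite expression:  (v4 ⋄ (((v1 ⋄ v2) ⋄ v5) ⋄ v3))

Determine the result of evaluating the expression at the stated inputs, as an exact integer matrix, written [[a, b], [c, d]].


(v1 ⋄ v2) = [[0, 2], [0, -1]]
((v1 ⋄ v2) ⋄ v5) = [[0, 0], [0, 0]]
(((v1 ⋄ v2) ⋄ v5) ⋄ v3) = [[0, 0], [0, 0]]
(v4 ⋄ (((v1 ⋄ v2) ⋄ v5) ⋄ v3)) = [[0, 0], [0, 0]]

[[0, 0], [0, 0]]


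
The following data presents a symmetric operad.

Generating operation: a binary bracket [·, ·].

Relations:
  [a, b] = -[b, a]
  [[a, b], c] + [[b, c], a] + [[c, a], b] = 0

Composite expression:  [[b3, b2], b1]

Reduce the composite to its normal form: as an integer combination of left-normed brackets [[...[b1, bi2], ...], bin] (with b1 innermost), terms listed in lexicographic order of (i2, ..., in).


[[b1, b2], b3] - [[b1, b3], b2]

Expand each bracket as ab - ba; the b1-initial words give the coefficients.
Composite bracket: [[b3, b2], b1]
Each bracket splits as ab - ba, giving 4 signed words (2^2 = 4).
Coefficients come from the b1-initial words:
  from b1b2b3, sign +1: term +[[b1, b2], b3]
  from b1b3b2, sign -1: term -[[b1, b3], b2]


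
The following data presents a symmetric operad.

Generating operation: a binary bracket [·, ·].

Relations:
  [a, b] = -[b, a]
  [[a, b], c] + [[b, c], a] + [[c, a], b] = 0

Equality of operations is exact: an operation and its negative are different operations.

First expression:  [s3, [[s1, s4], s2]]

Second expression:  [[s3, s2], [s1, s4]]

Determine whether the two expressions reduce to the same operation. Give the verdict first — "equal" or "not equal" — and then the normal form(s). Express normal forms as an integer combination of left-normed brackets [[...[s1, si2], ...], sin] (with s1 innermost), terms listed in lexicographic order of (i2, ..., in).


The first expression, normalized: -[[[s1, s4], s2], s3]
The second expression, normalized: [[[s1, s4], s2], s3] - [[[s1, s4], s3], s2]
Distinct normal forms: not equal.

not equal — first -[[[s1, s4], s2], s3], second [[[s1, s4], s2], s3] - [[[s1, s4], s3], s2]


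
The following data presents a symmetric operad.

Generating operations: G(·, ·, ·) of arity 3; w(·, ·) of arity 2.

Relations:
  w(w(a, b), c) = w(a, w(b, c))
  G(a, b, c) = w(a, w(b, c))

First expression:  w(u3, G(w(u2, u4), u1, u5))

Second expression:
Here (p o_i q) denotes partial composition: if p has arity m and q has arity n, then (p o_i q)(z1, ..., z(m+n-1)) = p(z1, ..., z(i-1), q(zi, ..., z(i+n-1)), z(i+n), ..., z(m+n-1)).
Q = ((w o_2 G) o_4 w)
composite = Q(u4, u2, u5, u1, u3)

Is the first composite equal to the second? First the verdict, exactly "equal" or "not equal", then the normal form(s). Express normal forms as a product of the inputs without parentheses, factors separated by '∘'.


In normal form, the first expression is u3 ∘ u2 ∘ u4 ∘ u1 ∘ u5
In normal form, the second expression is u4 ∘ u2 ∘ u5 ∘ u1 ∘ u3
Different reductions; not equal.

not equal: they reduce to u3 ∘ u2 ∘ u4 ∘ u1 ∘ u5 and u4 ∘ u2 ∘ u5 ∘ u1 ∘ u3


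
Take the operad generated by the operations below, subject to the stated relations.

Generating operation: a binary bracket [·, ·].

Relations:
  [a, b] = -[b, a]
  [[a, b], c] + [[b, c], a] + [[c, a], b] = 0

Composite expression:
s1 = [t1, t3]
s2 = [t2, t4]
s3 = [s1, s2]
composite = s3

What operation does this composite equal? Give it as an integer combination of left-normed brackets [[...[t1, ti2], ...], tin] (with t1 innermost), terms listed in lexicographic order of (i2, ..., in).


A multilinear Lie element is pinned by t1-initial words (t1 innermost).
Composite bracket: [[t1, t3], [t2, t4]]
Applying ab - ba throughout gives 8 signed words (2^3 = 8).
Collect the words opening with t1:
  sign of t1t3t2t4 is +1, so it contributes +[[[t1, t3], t2], t4]
  sign of t1t3t4t2 is -1, so it contributes -[[[t1, t3], t4], t2]

[[[t1, t3], t2], t4] - [[[t1, t3], t4], t2]


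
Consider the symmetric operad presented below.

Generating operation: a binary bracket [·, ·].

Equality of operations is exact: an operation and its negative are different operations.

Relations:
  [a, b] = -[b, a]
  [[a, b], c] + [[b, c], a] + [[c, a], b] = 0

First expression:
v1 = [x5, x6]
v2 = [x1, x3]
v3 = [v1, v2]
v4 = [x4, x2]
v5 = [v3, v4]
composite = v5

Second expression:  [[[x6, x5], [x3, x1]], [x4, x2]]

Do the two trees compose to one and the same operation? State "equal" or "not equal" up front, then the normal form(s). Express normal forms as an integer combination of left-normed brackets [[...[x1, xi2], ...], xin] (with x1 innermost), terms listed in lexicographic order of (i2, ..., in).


The first expression, normalized: [[[[[x1, x3], x5], x6], x2], x4] - [[[[[x1, x3], x5], x6], x4], x2] - [[[[[x1, x3], x6], x5], x2], x4] + [[[[[x1, x3], x6], x5], x4], x2]
The second expression, normalized: [[[[[x1, x3], x5], x6], x2], x4] - [[[[[x1, x3], x5], x6], x4], x2] - [[[[[x1, x3], x6], x5], x2], x4] + [[[[[x1, x3], x6], x5], x4], x2]
Both agree, so they are equal.

equal: each reduces to [[[[[x1, x3], x5], x6], x2], x4] - [[[[[x1, x3], x5], x6], x4], x2] - [[[[[x1, x3], x6], x5], x2], x4] + [[[[[x1, x3], x6], x5], x4], x2]


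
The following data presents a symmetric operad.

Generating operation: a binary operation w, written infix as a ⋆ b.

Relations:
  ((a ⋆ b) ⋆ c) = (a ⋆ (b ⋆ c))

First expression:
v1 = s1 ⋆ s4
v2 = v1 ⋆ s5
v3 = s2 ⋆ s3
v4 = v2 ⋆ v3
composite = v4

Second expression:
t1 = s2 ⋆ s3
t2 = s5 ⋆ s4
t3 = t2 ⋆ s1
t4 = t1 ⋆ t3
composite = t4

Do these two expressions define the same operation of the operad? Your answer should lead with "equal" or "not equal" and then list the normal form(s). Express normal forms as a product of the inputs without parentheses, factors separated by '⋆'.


not equal: they reduce to s1 ⋆ s4 ⋆ s5 ⋆ s2 ⋆ s3 and s2 ⋆ s3 ⋆ s5 ⋆ s4 ⋆ s1

In normal form, the first expression is s1 ⋆ s4 ⋆ s5 ⋆ s2 ⋆ s3
In normal form, the second expression is s2 ⋆ s3 ⋆ s5 ⋆ s4 ⋆ s1
Different reductions; not equal.


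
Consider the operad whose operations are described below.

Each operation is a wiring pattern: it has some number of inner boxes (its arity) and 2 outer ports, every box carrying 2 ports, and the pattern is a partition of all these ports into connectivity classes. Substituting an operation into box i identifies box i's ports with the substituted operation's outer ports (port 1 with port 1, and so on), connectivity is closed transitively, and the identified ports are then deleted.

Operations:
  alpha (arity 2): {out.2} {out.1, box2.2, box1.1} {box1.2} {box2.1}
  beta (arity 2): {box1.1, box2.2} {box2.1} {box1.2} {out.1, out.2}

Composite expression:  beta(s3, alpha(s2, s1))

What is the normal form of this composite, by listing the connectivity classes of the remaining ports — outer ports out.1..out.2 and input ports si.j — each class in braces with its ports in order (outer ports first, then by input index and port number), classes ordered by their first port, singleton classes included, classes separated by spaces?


Reachability decides: close wires over beta-identified ports.
the subtree at alpha composes to {out.1, s1.2, s2.1} {out.2} {s1.1} {s2.2} on (s2, s1); out.j = own outer ports
the subtree at beta composes to {out.1, out.2} {s1.1} {s1.2, s2.1} {s2.2} {s3.1} {s3.2} on (s3, s2, s1); out.j = own outer ports

{out.1, out.2} {s1.1} {s1.2, s2.1} {s2.2} {s3.1} {s3.2}


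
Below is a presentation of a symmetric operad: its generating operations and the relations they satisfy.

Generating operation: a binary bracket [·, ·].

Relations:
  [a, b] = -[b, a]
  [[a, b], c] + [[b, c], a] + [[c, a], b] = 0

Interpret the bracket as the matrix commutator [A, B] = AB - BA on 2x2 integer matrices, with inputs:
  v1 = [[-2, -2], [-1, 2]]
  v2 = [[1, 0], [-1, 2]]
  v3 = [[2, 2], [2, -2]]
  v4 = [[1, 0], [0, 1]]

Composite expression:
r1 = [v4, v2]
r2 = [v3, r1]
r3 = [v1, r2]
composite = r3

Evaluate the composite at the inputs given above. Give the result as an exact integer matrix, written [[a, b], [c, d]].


[[0, 0], [0, 0]]

[v4, v2] = [[0, 0], [0, 0]]
[v3, [v4, v2]] = [[0, 0], [0, 0]]
[v1, [v3, [v4, v2]]] = [[0, 0], [0, 0]]


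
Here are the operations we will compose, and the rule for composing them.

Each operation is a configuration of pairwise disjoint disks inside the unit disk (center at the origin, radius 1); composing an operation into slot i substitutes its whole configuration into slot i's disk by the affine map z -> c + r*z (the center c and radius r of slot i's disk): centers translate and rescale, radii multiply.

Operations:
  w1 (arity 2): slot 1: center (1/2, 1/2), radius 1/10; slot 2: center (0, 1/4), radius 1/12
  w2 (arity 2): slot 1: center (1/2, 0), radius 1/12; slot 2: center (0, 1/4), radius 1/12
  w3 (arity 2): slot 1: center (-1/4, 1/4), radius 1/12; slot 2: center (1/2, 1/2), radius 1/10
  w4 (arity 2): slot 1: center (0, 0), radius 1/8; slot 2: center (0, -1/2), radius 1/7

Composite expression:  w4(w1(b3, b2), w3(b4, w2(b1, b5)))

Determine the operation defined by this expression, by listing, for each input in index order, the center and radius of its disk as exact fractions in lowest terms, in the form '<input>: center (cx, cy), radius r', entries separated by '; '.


b1: center (11/140, -3/7), radius 1/840; b2: center (0, 1/32), radius 1/96; b3: center (1/16, 1/16), radius 1/80; b4: center (-1/28, -13/28), radius 1/84; b5: center (1/14, -17/40), radius 1/840


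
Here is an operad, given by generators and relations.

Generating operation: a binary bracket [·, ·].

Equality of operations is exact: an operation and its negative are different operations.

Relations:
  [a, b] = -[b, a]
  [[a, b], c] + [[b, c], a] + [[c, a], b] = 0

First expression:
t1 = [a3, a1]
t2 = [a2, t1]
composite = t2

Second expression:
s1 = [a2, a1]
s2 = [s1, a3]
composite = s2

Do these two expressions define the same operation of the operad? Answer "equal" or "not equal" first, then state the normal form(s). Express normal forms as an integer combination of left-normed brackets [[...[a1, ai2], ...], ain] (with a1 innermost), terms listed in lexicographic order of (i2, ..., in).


not equal; first: [[a1, a3], a2]; second: -[[a1, a2], a3]

Normal form of the first expression: [[a1, a3], a2]
Normal form of the second expression: -[[a1, a2], a3]
Different reductions; not equal.


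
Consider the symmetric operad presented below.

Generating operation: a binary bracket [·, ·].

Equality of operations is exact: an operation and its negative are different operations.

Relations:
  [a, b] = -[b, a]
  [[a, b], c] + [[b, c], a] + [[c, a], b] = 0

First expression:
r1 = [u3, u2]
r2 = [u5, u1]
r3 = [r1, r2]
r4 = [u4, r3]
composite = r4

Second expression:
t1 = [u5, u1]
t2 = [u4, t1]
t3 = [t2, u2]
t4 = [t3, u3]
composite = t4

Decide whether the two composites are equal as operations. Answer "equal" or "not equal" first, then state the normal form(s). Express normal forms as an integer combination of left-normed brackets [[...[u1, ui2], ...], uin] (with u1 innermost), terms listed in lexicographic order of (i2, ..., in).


not equal; the first gives [[[[u1, u5], u2], u3], u4] - [[[[u1, u5], u3], u2], u4] and the second [[[[u1, u5], u4], u2], u3]


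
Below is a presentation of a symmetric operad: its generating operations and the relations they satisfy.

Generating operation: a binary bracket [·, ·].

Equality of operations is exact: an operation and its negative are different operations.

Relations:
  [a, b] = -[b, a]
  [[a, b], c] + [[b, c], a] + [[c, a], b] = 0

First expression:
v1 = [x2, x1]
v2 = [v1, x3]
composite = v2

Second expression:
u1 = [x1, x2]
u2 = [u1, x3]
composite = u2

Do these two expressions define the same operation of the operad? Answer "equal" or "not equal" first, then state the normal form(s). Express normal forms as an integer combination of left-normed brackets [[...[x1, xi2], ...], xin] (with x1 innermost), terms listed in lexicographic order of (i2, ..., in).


not equal; first: -[[x1, x2], x3]; second: [[x1, x2], x3]

Normal form of the first expression: -[[x1, x2], x3]
Normal form of the second expression: [[x1, x2], x3]
Distinct normal forms: not equal.


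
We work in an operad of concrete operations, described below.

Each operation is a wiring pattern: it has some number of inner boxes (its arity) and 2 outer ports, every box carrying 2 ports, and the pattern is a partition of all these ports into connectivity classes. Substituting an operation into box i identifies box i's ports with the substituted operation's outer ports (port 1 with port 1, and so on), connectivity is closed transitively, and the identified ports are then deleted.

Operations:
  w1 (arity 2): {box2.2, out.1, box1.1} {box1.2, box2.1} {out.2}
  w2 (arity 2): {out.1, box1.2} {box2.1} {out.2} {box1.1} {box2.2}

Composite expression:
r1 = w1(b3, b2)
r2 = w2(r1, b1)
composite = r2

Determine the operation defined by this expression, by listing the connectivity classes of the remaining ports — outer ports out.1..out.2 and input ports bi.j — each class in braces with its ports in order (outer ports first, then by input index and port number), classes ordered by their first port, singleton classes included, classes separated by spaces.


{out.1} {out.2} {b1.1} {b1.2} {b2.1, b3.2} {b2.2, b3.1}

Two ports join when wires chain via w2-identified ports.
through w1, on inputs (b3, b2): {out.1, b2.2, b3.1} {out.2} {b2.1, b3.2} (out.j = stage outer ports)
through w2, on inputs (b3, b2, b1): {out.1} {out.2} {b1.1} {b1.2} {b2.1, b3.2} {b2.2, b3.1} (out.j = stage outer ports)


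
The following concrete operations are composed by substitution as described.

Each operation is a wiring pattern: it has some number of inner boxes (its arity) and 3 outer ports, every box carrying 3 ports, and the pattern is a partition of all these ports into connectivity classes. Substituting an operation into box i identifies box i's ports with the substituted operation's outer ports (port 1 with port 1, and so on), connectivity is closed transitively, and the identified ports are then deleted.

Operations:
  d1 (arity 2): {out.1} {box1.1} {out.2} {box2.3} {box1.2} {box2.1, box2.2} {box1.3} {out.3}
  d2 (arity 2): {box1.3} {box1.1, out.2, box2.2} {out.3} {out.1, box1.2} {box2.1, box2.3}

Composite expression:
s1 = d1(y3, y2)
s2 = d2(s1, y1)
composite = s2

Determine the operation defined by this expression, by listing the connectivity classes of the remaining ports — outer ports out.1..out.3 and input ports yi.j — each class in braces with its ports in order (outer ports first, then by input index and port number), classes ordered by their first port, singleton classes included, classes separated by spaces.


{out.1} {out.2, y1.2} {out.3} {y1.1, y1.3} {y2.1, y2.2} {y2.3} {y3.1} {y3.2} {y3.3}


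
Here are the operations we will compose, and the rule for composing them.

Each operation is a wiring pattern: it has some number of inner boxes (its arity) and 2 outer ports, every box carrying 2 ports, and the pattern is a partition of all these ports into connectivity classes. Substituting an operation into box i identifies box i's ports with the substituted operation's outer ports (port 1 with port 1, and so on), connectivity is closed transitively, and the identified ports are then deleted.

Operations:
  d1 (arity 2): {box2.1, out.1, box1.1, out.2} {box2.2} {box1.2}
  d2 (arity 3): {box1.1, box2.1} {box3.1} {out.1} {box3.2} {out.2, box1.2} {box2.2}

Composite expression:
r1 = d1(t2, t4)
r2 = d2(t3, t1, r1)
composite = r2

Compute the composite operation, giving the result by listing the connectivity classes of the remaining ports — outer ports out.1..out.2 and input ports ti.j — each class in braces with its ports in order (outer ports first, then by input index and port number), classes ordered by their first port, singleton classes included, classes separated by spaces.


{out.1} {out.2, t3.2} {t1.1, t3.1} {t1.2} {t2.1, t4.1} {t2.2} {t4.2}


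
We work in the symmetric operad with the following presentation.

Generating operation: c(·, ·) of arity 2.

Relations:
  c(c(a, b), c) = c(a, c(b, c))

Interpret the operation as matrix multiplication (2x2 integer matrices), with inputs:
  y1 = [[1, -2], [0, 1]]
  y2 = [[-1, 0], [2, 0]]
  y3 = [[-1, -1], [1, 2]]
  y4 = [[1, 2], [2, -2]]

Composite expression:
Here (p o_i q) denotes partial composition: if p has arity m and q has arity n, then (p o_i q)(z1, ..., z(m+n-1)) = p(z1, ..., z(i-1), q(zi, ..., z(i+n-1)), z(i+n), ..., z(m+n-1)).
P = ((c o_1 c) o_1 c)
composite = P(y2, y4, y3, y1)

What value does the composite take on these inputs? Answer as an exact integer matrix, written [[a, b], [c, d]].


[[-1, -1], [2, 2]]


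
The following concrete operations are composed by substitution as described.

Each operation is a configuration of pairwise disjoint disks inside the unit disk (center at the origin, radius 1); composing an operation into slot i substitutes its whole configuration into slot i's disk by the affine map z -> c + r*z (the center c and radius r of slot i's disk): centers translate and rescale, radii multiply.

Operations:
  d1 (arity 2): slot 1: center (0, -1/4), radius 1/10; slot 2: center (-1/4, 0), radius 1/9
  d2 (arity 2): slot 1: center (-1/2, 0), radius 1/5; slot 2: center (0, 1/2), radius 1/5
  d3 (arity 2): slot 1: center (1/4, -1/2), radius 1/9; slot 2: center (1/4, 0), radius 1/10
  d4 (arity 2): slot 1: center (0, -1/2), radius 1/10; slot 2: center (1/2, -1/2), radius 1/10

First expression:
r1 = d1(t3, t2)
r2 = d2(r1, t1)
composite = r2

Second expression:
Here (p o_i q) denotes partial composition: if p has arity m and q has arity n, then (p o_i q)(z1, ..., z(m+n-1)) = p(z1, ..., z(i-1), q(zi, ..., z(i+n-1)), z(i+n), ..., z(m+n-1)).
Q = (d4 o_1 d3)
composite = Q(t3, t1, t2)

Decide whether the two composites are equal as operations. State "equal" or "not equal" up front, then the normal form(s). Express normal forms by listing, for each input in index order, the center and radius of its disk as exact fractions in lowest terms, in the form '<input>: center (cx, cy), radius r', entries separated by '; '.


In normal form, the first expression is t1: center (0, 1/2), radius 1/5; t2: center (-11/20, 0), radius 1/45; t3: center (-1/2, -1/20), radius 1/50
In normal form, the second expression is t1: center (1/40, -1/2), radius 1/100; t2: center (1/2, -1/2), radius 1/10; t3: center (1/40, -11/20), radius 1/90
They disagree, so not equal.

not equal: they reduce to t1: center (0, 1/2), radius 1/5; t2: center (-11/20, 0), radius 1/45; t3: center (-1/2, -1/20), radius 1/50 and t1: center (1/40, -1/2), radius 1/100; t2: center (1/2, -1/2), radius 1/10; t3: center (1/40, -11/20), radius 1/90


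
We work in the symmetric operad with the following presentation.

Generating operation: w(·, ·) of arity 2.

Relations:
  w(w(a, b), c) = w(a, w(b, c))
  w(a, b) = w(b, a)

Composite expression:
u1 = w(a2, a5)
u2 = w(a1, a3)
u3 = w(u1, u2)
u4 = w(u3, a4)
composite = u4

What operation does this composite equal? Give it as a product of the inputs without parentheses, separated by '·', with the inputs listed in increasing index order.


a1 · a2 · a3 · a4 · a5

Any arrangement under w is one operation, so sort the a-inputs.
w(a2, a5) unparenthesizes to a2 · a5
w(a1, a3) unparenthesizes to a1 · a3
w(w(a2, a5), w(a1, a3)) unparenthesizes to a2 · a5 · a1 · a3
w(w(w(a2, a5), w(a1, a3)), a4) unparenthesizes to a2 · a5 · a1 · a3 · a4
the factors in increasing index order: a1 · a2 · a3 · a4 · a5


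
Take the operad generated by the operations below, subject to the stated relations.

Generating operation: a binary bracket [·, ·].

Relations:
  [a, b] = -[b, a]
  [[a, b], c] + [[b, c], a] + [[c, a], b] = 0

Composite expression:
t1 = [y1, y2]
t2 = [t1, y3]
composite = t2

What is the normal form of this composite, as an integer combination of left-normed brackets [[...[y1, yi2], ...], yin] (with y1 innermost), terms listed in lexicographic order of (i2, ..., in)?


[[y1, y2], y3]

In the tensor algebra, words opening y1 carry the y1-anchored form.
Composite bracket: [[y1, y2], y3]
The bracket unfolds into 4 signed words via [a, b] = ab - ba (2^2 = 4).
Collect the words opening with y1:
  sign of y1y2y3 is +1, so it contributes +[[y1, y2], y3]


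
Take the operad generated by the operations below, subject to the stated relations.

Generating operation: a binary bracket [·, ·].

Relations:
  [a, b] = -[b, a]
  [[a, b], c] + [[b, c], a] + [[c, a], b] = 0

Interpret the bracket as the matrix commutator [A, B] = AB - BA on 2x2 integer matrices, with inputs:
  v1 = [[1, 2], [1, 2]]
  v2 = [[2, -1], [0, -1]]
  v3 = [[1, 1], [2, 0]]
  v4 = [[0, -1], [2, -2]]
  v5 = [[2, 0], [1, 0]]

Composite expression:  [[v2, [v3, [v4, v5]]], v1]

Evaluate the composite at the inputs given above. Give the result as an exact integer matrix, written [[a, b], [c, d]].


[v4, v5] = [[-1, 2], [2, 1]]
[v3, [v4, v5]] = [[-2, 4], [-6, 2]]
[v2, [v3, [v4, v5]]] = [[6, 8], [18, -6]]
[[v2, [v3, [v4, v5]]], v1] = [[-28, 32], [-30, 28]]

[[-28, 32], [-30, 28]]


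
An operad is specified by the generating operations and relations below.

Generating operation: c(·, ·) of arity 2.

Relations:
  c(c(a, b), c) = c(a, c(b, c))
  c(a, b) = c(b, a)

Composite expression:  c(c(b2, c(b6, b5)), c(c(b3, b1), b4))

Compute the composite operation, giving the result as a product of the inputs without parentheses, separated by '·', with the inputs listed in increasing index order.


Both nesting and order wash out for c; what remains is which b's occur.
c(b6, b5) spells out as b6 · b5
c(b2, c(b6, b5)) spells out as b2 · b6 · b5
c(b3, b1) spells out as b3 · b1
c(c(b3, b1), b4) spells out as b3 · b1 · b4
c(c(b2, c(b6, b5)), c(c(b3, b1), b4)) spells out as b2 · b6 · b5 · b3 · b1 · b4
the factors in increasing index order: b1 · b2 · b3 · b4 · b5 · b6

b1 · b2 · b3 · b4 · b5 · b6


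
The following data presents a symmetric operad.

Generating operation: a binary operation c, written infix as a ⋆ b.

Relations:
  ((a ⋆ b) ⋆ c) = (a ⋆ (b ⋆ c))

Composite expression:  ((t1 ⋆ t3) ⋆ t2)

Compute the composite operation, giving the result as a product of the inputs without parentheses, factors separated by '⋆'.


Key point: c is associative — brackets drop, the t-order remains.
(t1 ⋆ t3) linearizes to t1 ⋆ t3
((t1 ⋆ t3) ⋆ t2) linearizes to t1 ⋆ t3 ⋆ t2

t1 ⋆ t3 ⋆ t2


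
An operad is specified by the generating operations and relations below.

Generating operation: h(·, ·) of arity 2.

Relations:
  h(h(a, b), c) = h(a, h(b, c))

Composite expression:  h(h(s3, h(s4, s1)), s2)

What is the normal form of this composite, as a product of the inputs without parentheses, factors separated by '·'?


s3 · s4 · s1 · s2

The h-tree's shape is irrelevant; the s-reading-order decides.
h(s4, s1) unparenthesizes to s4 · s1
h(s3, h(s4, s1)) unparenthesizes to s3 · s4 · s1
h(h(s3, h(s4, s1)), s2) unparenthesizes to s3 · s4 · s1 · s2


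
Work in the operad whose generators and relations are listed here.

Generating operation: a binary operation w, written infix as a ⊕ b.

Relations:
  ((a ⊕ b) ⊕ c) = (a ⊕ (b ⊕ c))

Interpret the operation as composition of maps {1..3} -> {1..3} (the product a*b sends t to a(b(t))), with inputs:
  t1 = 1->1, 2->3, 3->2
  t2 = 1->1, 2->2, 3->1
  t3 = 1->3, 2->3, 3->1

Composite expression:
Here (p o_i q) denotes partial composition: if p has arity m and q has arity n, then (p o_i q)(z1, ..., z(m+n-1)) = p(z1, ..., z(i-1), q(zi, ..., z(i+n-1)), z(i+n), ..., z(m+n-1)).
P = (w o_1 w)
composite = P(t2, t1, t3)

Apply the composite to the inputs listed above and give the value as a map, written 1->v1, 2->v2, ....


1->2, 2->2, 3->1

(t2 ⊕ t1) = 1->1, 2->1, 3->2
((t2 ⊕ t1) ⊕ t3) = 1->2, 2->2, 3->1


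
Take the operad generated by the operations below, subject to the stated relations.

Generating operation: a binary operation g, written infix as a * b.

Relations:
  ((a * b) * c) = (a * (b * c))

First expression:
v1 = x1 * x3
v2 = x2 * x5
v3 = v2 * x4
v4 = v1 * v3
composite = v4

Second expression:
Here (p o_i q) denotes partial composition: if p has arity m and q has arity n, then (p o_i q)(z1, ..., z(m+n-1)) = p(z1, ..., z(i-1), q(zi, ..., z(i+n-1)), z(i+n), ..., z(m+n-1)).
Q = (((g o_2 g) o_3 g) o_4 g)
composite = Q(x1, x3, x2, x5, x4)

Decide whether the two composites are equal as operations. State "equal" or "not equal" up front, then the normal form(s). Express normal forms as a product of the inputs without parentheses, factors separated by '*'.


In normal form, the first expression is x1 * x3 * x2 * x5 * x4
In normal form, the second expression is x1 * x3 * x2 * x5 * x4
The normal forms match — equal.

equal: each reduces to x1 * x3 * x2 * x5 * x4


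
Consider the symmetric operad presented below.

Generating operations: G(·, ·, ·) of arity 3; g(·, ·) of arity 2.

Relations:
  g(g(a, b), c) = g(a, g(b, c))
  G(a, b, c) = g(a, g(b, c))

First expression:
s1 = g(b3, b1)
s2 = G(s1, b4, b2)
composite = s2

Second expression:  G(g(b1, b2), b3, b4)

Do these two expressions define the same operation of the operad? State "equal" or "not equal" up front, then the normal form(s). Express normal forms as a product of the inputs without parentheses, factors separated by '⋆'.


Reducing the first expression gives b3 ⋆ b1 ⋆ b4 ⋆ b2
Reducing the second expression gives b1 ⋆ b2 ⋆ b3 ⋆ b4
Distinct normal forms: not equal.

not equal — first b3 ⋆ b1 ⋆ b4 ⋆ b2, second b1 ⋆ b2 ⋆ b3 ⋆ b4


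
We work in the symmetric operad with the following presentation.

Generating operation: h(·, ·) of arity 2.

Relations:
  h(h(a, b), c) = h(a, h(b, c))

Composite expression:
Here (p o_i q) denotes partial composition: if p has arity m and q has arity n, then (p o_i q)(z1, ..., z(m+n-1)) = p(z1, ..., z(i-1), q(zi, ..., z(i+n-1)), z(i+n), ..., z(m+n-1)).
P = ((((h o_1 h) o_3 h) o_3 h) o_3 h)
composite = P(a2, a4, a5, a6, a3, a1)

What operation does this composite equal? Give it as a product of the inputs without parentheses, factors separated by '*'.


a2 * a4 * a5 * a6 * a3 * a1

The h-tree's shape is irrelevant; the a-reading-order decides.
h(a2, a4) spells out as a2 * a4
h(a5, a6) spells out as a5 * a6
h(h(a5, a6), a3) spells out as a5 * a6 * a3
h(h(h(a5, a6), a3), a1) spells out as a5 * a6 * a3 * a1
h(h(a2, a4), h(h(h(a5, a6), a3), a1)) spells out as a2 * a4 * a5 * a6 * a3 * a1


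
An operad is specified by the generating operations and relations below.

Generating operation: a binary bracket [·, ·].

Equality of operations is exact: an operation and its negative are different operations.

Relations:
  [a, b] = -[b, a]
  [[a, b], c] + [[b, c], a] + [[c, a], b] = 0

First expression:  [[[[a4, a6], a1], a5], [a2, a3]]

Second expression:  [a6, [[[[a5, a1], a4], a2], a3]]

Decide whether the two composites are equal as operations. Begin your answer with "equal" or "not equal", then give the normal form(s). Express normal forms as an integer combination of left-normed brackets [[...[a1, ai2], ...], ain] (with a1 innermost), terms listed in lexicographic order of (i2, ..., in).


not equal; the first gives -[[[[[a1, a4], a6], a5], a2], a3] + [[[[[a1, a4], a6], a5], a3], a2] + [[[[[a1, a6], a4], a5], a2], a3] - [[[[[a1, a6], a4], a5], a3], a2] and the second [[[[[a1, a5], a4], a2], a3], a6]

In normal form, the first expression is -[[[[[a1, a4], a6], a5], a2], a3] + [[[[[a1, a4], a6], a5], a3], a2] + [[[[[a1, a6], a4], a5], a2], a3] - [[[[[a1, a6], a4], a5], a3], a2]
In normal form, the second expression is [[[[[a1, a5], a4], a2], a3], a6]
No match — not equal.


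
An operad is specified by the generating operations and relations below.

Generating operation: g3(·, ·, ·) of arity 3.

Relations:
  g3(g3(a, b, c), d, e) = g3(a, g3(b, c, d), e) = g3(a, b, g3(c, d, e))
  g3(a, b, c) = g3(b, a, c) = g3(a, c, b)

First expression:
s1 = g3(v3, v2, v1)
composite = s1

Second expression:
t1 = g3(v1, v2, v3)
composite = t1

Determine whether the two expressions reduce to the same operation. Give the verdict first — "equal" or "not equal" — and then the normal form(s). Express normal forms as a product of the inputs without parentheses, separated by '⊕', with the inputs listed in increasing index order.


equal; the common form is v1 ⊕ v2 ⊕ v3


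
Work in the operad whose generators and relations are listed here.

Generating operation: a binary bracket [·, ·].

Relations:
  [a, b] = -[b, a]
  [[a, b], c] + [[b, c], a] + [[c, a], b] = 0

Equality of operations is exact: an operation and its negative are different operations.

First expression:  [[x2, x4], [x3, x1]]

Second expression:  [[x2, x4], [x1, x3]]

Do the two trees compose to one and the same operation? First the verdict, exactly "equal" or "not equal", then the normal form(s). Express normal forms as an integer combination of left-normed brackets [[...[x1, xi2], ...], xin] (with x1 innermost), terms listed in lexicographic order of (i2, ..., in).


not equal; the first gives [[[x1, x3], x2], x4] - [[[x1, x3], x4], x2] and the second -[[[x1, x3], x2], x4] + [[[x1, x3], x4], x2]

The first expression, normalized: [[[x1, x3], x2], x4] - [[[x1, x3], x4], x2]
The second expression, normalized: -[[[x1, x3], x2], x4] + [[[x1, x3], x4], x2]
The normal forms differ: not equal.


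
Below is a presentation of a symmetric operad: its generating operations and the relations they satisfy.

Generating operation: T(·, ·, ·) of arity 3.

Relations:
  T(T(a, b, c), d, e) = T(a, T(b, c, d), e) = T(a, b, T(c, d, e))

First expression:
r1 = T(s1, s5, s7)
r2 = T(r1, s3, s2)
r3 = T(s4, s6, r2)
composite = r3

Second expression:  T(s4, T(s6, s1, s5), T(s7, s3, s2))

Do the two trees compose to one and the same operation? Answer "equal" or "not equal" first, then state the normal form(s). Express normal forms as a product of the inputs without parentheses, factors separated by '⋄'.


equal: each reduces to s4 ⋄ s6 ⋄ s1 ⋄ s5 ⋄ s7 ⋄ s3 ⋄ s2

Normal form of the first expression: s4 ⋄ s6 ⋄ s1 ⋄ s5 ⋄ s7 ⋄ s3 ⋄ s2
Normal form of the second expression: s4 ⋄ s6 ⋄ s1 ⋄ s5 ⋄ s7 ⋄ s3 ⋄ s2
The forms coincide; equal.


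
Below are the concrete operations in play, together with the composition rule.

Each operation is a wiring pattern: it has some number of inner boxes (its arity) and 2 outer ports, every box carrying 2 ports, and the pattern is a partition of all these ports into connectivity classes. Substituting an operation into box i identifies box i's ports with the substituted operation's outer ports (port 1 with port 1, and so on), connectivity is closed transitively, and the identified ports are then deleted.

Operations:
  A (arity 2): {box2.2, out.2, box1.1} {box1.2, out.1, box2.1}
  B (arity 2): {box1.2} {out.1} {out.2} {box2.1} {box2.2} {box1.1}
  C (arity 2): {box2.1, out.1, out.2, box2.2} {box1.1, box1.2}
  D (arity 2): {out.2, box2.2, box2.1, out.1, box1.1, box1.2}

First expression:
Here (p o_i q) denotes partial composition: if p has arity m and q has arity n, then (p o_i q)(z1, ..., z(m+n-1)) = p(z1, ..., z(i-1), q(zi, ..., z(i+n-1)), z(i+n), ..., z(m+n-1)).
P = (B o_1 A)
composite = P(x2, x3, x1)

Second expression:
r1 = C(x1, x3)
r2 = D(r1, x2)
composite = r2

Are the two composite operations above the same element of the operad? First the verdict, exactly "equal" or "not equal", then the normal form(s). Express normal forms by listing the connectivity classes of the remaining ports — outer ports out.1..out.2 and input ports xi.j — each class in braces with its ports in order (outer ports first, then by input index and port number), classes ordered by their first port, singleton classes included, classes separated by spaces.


not equal; the first gives {out.1} {out.2} {x1.1} {x1.2} {x2.1, x3.2} {x2.2, x3.1} and the second {out.1, out.2, x2.1, x2.2, x3.1, x3.2} {x1.1, x1.2}

Normal form of the first expression: {out.1} {out.2} {x1.1} {x1.2} {x2.1, x3.2} {x2.2, x3.1}
Normal form of the second expression: {out.1, out.2, x2.1, x2.2, x3.1, x3.2} {x1.1, x1.2}
Distinct normal forms: not equal.
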